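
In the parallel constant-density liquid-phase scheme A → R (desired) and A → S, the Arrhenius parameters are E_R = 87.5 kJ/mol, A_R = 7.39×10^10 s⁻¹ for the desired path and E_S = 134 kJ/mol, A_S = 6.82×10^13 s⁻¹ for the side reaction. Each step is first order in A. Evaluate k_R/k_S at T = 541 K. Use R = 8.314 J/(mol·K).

33.5

With equal orders, S_{R/S} = k_R/k_S = (A_R/A_S)·exp[(E_S−E_R)/(RT)].
(E_S−E_R)/(RT) = (134−87.5)×10³/(8.314×541) = 46500/4498 = 10.34.
k_R/k_S = (7.39×10^10/6.82×10^13)·exp(10.34) = 0.001084 × 30891 = 33.5.
Since E_R < E_S, lowering the temperature improves selectivity toward R.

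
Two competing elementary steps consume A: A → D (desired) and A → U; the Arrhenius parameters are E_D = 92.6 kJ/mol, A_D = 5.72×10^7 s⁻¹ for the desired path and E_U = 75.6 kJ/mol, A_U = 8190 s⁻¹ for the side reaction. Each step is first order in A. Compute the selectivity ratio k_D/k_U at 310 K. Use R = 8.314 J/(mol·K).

9.54

k_D/k_U = (A_D/A_U)·exp[−(E_D−E_U)/(RT)] = (A_D/A_U)·exp[(E_U−E_D)/(RT)].
(E_U−E_D)/(RT) = (75.6−92.6)×10³/(8.314×310) = -17000/2577 = -6.596.
k_D/k_U = (5.72×10^7/8190)·exp(-6.596) = 6984 × 0.001366 = 9.54.
Since E_D > E_U, raising the temperature improves selectivity toward D.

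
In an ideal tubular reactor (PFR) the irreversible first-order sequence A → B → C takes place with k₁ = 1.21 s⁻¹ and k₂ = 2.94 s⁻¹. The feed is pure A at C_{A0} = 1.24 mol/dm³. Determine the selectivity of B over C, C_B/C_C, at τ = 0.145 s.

4.24

Solving the coupled first-order balances gives C_B(τ) = [k₁/(k₂−k₁)]·C_{A0}·(e^(−k₁τ) − e^(−k₂τ)).
e^(−k₁τ) = e^(−1.21×0.145) = e^(−0.1754) = 0.8391; e^(−k₂τ) = e^(−0.4263) = 0.6529.
C_B = 1.21×1.24/(2.94−1.21) × (0.8391−0.6529) = 0.8673×0.1862 = 0.1615 mol/dm³.
C_A = C_{A0}e^(−k₁τ) = 1.040 mol/dm³, so C_C = C_{A0}−C_A−C_B = 0.03809 mol/dm³; C_B/C_C = 4.24.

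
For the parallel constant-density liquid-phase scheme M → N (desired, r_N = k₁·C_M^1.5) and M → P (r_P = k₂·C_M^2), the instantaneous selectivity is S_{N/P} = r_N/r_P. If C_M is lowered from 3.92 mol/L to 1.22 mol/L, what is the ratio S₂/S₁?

1.79

S_{N/P} = (k₁/k₂)·C_M^-0.5, so S₂/S₁ = (C_{M,2}/C_{M,1})^-0.5.
= (1.22/3.92)^(-0.5) = (0.3112)^(-0.5) = 1.79.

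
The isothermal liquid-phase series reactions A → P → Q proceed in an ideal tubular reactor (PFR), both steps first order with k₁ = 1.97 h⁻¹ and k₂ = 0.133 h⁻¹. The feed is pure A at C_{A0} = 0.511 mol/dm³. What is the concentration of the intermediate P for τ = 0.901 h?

0.393 mol/dm³

Solving the coupled first-order balances gives C_P(τ) = [k₁/(k₂−k₁)]·C_{A0}·(e^(−k₁τ) − e^(−k₂τ)).
e^(−k₁τ) = e^(−1.97×0.901) = e^(−1.775) = 0.1695; e^(−k₂τ) = e^(−0.1198) = 0.8871.
C_P = 1.97×0.511/(0.133−1.97) × (0.1695−0.8871) = (-0.5480)×(-0.7176) = 0.3932 mol/dm³.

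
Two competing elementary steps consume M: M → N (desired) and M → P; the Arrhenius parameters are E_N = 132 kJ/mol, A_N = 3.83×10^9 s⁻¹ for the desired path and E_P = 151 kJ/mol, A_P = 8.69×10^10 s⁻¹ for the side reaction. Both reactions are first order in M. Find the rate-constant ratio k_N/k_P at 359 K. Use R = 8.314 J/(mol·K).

25.6

k_N/k_P = (A_N/A_P)·exp[−(E_N−E_P)/(RT)] = (A_N/A_P)·exp[(E_P−E_N)/(RT)].
(E_P−E_N)/(RT) = (151−132)×10³/(8.314×359) = 19000/2985 = 6.366.
k_N/k_P = (3.83×10^9/8.69×10^10)·exp(6.366) = 0.04407 × 581.6 = 25.6.
Since E_N < E_P, lowering the temperature improves selectivity toward N.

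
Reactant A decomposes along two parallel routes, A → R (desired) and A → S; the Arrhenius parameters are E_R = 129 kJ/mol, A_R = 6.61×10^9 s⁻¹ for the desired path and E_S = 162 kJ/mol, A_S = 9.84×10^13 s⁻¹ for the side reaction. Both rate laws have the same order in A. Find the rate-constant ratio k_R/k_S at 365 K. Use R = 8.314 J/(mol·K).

3.55

Since both paths have the same order in A, the concentration cancels and S_{R/S} = k_R/k_S = (A_R/A_S)·exp[(E_S−E_R)/(RT)].
(E_S−E_R)/(RT) = (162−129)×10³/(8.314×365) = 33000/3035 = 10.87.
k_R/k_S = (6.61×10^9/9.84×10^13)·exp(10.87) = 6.717×10^-5 × 52815 = 3.55.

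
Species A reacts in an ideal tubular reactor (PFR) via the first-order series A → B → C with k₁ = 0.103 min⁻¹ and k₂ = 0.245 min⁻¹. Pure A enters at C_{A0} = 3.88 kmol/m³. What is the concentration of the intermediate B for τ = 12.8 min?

0.631 kmol/m³

For first-order series with pure A initially, C_B(τ) = k₁C_{A0}/(k₂−k₁)·(e^(−k₁τ) − e^(−k₂τ)).
e^(−k₁τ) = e^(−0.103×12.8) = e^(−1.318) = 0.2676; e^(−k₂τ) = e^(−3.136) = 0.04346.
C_B = 0.103×3.88/(0.245−0.103) × (0.2676−0.04346) = 2.814×0.2241 = 0.6307 kmol/m³.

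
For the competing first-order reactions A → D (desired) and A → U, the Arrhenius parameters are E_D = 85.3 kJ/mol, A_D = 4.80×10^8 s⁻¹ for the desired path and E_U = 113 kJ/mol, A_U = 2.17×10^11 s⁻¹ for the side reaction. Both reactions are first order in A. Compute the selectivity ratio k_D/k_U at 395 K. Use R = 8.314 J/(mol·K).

10.2

Since both paths have the same order in A, the concentration cancels and S_{D/U} = k_D/k_U = (A_D/A_U)·exp[(E_U−E_D)/(RT)].
(E_U−E_D)/(RT) = (113−85.3)×10³/(8.314×395) = 27700/3284 = 8.435.
k_D/k_U = (4.80×10^8/2.17×10^11)·exp(8.435) = 0.002212 × 4604 = 10.2.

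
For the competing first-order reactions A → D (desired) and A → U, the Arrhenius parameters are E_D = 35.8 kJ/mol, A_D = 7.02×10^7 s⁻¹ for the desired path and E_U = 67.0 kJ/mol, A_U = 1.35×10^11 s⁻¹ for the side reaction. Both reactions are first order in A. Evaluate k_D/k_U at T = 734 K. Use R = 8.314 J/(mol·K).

0.0864

Since both paths have the same order in A, the concentration cancels and S_{D/U} = k_D/k_U = (A_D/A_U)·exp[(E_U−E_D)/(RT)].
(E_U−E_D)/(RT) = (67.0−35.8)×10³/(8.314×734) = 31200/6102 = 5.113.
k_D/k_U = (7.02×10^7/1.35×10^11)·exp(5.113) = 5.200×10^-4 × 166.1 = 0.0864.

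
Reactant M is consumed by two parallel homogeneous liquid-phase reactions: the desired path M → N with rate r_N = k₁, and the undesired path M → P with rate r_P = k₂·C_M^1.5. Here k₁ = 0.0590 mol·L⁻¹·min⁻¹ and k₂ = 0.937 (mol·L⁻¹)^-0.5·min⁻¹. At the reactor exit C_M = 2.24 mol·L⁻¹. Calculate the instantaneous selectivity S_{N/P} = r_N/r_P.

0.0188

S_{N/P} = r_N/r_P = (k₁)/(k₂·C_M^1.5) = (k₁/k₂)·C_M^-1.5.
= (0.0590) / (0.937×2.240^1.5) = 0.05900/3.141 = 0.0188.
The undesired path is higher order in M, so low C_M (CSTR or dilute feed) favours N.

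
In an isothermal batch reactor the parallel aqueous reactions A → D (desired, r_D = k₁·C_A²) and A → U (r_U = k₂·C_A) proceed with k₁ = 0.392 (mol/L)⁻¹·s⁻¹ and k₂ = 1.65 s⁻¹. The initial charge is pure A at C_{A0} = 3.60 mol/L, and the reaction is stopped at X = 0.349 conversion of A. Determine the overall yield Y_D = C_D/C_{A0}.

0.144

C_A = C_{A0}(1−X) = 2.344 mol/L.
Along a PFR/batch, dC_U/dC_A = −r_U/(r_D+r_U) = −k₂/(k₂+k₁·C_A).
Integrating from C_{A0} to C_A: C_U = (1.65/0.392)·ln[(1.65+0.392·3.60)/(1.65+0.392·2.34)] = 4.209·ln(3.061/2.569) = 0.7383 mol/L.
Then C_D = (C_{A0}−C_A) − C_U = 1.256 − 0.7383 = 0.5181 mol/L.
Y_D = C_D/C_{A0} = 0.5181/3.60 = 0.144.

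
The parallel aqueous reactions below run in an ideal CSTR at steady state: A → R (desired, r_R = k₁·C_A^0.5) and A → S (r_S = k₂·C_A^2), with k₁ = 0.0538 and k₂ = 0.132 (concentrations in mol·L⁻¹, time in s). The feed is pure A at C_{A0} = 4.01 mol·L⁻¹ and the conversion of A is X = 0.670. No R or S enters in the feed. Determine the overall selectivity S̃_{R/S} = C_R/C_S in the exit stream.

0.268

Exit C_A = C_{A0}(1−X) = 4.01×0.330 = 1.323 mol·L⁻¹.
In a CSTR the entire volume is at exit conditions, so r_R = 0.0538×1.323^0.5 = 0.06189 and r_S = 0.132×1.323^2 = 0.2311.
Overall selectivity = C_R/C_S = r_Rτ/(r_Sτ) = r_R/r_S = 0.268.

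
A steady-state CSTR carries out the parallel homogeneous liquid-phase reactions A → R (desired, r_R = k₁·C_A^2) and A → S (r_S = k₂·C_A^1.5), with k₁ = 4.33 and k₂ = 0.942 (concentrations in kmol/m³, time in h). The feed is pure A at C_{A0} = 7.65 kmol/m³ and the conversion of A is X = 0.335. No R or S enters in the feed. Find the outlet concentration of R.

Exit C_A = C_{A0}(1−X) = 7.65×0.665 = 5.087 kmol/m³.
Rates in a CSTR are evaluated at the outlet concentration: r_R = 4.33×5.087^2 = 112.1, r_S = 0.942×5.087^1.5 = 10.81.
Fraction of consumed A going to R: r_R/(r_R+r_S) = 0.9120.
C_R = 0.9120·C_{A0}·X = 0.9120×7.65×0.335 = 2.34 kmol/m³.

2.34 kmol/m³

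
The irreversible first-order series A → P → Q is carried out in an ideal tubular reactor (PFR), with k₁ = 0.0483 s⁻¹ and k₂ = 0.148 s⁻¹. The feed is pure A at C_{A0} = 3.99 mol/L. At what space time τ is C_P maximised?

The intermediate peaks when r₁ = r₂, i.e. k₁e^(−k₁τ) = k₂e^(−k₂τ), giving τ_opt = ln(k₂/k₁)/(k₂−k₁).
= ln(0.148/0.0483)/(0.148−0.0483) = ln(3.064)/0.09970 = 1.120/0.09970 = 11.2 s.

11.2 s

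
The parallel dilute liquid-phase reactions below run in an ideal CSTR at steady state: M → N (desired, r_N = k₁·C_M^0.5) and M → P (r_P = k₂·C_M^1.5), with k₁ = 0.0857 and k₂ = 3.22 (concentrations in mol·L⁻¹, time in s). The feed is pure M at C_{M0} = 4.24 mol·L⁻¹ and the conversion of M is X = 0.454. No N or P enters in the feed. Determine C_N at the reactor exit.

Exit C_M = C_{M0}(1−X) = 4.24×0.546 = 2.315 mol·L⁻¹.
A CSTR operates uniformly at the exit composition, giving r_N = 0.1304 and r_P = 11.34 (each k·C_M^n at C_M = 2.315).
Fraction of consumed M going to N: r_N/(r_N+r_P) = 0.01137.
C_N = 0.01137·C_{M0}·X = 0.01137×4.24×0.454 = 0.0219 mol·L⁻¹.

0.0219 mol·L⁻¹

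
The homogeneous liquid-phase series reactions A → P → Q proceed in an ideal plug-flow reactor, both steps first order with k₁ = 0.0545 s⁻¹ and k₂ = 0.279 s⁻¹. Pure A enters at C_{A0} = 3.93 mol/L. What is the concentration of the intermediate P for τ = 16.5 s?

The intermediate concentration in a first-order A→B→C sequence is C_P = k₁C_{A0}(e^(−k₁τ) − e^(−k₂τ))/(k₂−k₁).
e^(−k₁τ) = e^(−0.0545×16.5) = e^(−0.8992) = 0.4069; e^(−k₂τ) = e^(−4.604) = 0.01002.
C_P = 0.0545×3.93/(0.279−0.0545) × (0.4069−0.01002) = 0.9541×0.3969 = 0.3786 mol/L.

0.379 mol/L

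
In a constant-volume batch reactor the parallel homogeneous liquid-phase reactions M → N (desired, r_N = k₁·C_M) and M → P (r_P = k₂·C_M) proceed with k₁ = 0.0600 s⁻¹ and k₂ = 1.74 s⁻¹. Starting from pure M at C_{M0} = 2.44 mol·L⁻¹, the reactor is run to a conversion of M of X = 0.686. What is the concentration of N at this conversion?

C_M = C_{M0}(1−X) = 0.7662 mol·L⁻¹.
Both paths are first order in M, so the instantaneous fraction to N is constant: dC_N/d(−C_M) = k₁/(k₁+k₂) = 0.03333.
C_N = 0.03333·(C_{M0}−C_M) = 0.03333×1.674 = 0.0558 mol·L⁻¹.

0.0558 mol·L⁻¹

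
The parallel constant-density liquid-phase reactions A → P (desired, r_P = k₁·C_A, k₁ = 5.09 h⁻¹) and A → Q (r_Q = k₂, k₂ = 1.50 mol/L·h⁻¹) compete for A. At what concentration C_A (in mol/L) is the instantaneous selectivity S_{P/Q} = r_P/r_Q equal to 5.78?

1.70 mol/L

S_{P/Q} = (k₁/k₂)·C_A ⇒ C_A = S·k₂/k₁.
= 5.78×1.50/5.09 = 1.70 mol/L.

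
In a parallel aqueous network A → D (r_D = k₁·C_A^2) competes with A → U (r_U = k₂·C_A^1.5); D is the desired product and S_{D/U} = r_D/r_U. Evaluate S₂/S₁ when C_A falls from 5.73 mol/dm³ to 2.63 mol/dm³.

S_{D/U} = (k₁/k₂)·C_A^0.5, so S₂/S₁ = (C_{A,2}/C_{A,1})^0.5.
= (2.63/5.73)^0.5 = (0.4590)^0.5 = 0.677.

0.677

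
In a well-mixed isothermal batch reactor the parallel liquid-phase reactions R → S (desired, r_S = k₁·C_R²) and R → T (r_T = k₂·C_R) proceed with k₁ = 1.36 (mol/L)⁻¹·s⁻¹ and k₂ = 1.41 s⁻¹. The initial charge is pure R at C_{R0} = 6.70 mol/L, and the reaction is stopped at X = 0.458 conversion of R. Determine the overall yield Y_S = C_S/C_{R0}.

0.380

C_R = C_{R0}(1−X) = 3.631 mol/L.
Along a PFR/batch, dC_T/dC_R = −r_T/(r_S+r_T) = −k₂/(k₂+k₁·C_R).
Integrating from C_{R0} to C_R: C_T = (1.41/1.36)·ln[(1.41+1.36·6.70)/(1.41+1.36·3.63)] = 1.037·ln(10.52/6.349) = 0.5238 mol/L.
Then C_S = (C_{R0}−C_R) − C_T = 3.069 − 0.5238 = 2.545 mol/L.
Y_S = C_S/C_{R0} = 2.545/6.70 = 0.380.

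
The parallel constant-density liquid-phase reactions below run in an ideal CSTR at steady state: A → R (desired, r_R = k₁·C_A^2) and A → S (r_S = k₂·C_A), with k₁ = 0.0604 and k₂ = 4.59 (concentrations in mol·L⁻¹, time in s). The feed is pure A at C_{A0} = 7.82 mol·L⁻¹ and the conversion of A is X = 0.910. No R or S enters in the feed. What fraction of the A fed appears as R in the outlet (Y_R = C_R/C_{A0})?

Exit C_A = C_{A0}(1−X) = 7.82×0.0900 = 0.7038 mol·L⁻¹.
In a CSTR the entire volume is at exit conditions, so r_R = 0.0604×0.7038^2 = 0.02992 and r_S = 4.59×0.7038 = 3.230.
Fraction of consumed A going to R: r_R/(r_R+r_S) = 0.009176.
C_R = 0.009176·C_{A0}·X = 0.009176×7.82×0.910 = 0.0653 mol·L⁻¹; Y_R = C_R/C_{A0} = 0.00835.

0.00835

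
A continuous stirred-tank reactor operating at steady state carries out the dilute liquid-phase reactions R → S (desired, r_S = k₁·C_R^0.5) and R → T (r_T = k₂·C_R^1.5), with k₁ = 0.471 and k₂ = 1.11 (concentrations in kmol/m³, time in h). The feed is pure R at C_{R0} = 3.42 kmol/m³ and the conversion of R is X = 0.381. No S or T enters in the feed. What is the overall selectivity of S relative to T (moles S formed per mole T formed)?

Exit C_R = C_{R0}(1−X) = 3.42×0.619 = 2.117 kmol/m³.
A CSTR operates uniformly at the exit composition, giving r_S = 0.6853 and r_T = 3.419 (each k·C_R^n at C_R = 2.117).
Overall selectivity = C_S/C_T = r_Sτ/(r_Tτ) = r_S/r_T = 0.200.

0.200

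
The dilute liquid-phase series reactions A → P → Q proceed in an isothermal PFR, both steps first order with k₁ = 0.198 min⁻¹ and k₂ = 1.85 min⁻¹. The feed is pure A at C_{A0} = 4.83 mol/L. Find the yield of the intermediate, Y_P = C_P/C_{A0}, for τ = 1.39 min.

0.0819

The intermediate concentration in a first-order A→B→C sequence is C_P = k₁C_{A0}(e^(−k₁τ) − e^(−k₂τ))/(k₂−k₁).
e^(−k₁τ) = e^(−0.198×1.39) = e^(−0.2752) = 0.7594; e^(−k₂τ) = e^(−2.571) = 0.07642.
C_P = 0.198×4.83/(1.85−0.198) × (0.7594−0.07642) = 0.5789×0.6830 = 0.3954 mol/L.
Y_P = C_P/C_{A0} = 0.3954/4.83 = 0.0819.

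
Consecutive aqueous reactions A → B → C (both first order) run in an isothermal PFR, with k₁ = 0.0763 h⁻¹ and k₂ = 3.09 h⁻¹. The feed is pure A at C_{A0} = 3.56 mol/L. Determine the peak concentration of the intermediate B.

0.0800 mol/L

For a first-order series the maximum intermediate yield is C_{B,max}/C_{A0} = (k₁/k₂)^[k₂/(k₂−k₁)].
= (0.0763/3.09)^(3.09/(3.09−0.0763)) = (0.02469)^(1.025) = 0.02248.
C_{B,max} = 0.02248×3.56 = 0.0800 mol/L.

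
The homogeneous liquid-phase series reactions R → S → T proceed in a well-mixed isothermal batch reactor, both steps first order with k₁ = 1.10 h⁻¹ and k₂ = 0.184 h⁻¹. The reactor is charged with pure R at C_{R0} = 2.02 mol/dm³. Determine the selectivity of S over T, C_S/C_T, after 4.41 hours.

Solving the coupled first-order balances gives C_S(t) = [k₁/(k₂−k₁)]·C_{R0}·(e^(−k₁t) − e^(−k₂t)).
e^(−k₁t) = e^(−1.10×4.41) = e^(−4.851) = 0.007821; e^(−k₂t) = e^(−0.8114) = 0.4442.
C_S = 1.10×2.02/(0.184−1.10) × (0.007821−0.4442) = (-2.426)×(-0.4364) = 1.059 mol/dm³.
C_R = C_{R0}e^(−k₁t) = 0.01580 mol/dm³, so C_T = C_{R0}−C_R−C_S = 0.9456 mol/dm³; C_S/C_T = 1.12.

1.12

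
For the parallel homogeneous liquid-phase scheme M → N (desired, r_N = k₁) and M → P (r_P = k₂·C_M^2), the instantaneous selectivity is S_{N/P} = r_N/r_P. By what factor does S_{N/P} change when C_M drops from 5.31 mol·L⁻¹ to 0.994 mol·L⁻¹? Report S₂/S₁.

S_{N/P} = (k₁/k₂)·C_M^-2, so S₂/S₁ = (C_{M,2}/C_{M,1})^-2.
= (0.994/5.31)^(-2) = (0.1872)^(-2) = 28.5.
Selectivity toward N rises as C_M falls — low-concentration operation is favoured.

28.5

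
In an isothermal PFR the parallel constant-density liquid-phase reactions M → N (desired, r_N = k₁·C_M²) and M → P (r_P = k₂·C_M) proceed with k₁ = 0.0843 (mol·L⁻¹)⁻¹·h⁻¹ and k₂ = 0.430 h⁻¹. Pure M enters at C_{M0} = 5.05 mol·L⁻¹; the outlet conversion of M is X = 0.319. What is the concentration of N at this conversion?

C_M = C_{M0}(1−X) = 3.439 mol·L⁻¹.
Along a PFR/batch, dC_P/dC_M = −r_P/(r_N+r_P) = −k₂/(k₂+k₁·C_M).
Integrating from C_{M0} to C_M: C_P = (0.430/0.0843)·ln[(0.430+0.0843·5.05)/(0.430+0.0843·3.44)] = 5.101·ln(0.8557/0.7199) = 0.8815 mol·L⁻¹.
Then C_N = (C_{M0}−C_M) − C_P = 1.611 − 0.8815 = 0.7295 mol·L⁻¹.

0.729 mol·L⁻¹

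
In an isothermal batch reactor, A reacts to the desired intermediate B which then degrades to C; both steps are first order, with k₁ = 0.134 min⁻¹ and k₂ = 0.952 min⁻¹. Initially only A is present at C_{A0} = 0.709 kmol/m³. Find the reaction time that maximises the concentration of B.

2.40 min

Setting dC_B/dt = 0 gives t_opt = ln(k₂/k₁)/(k₂−k₁).
= ln(0.952/0.134)/(0.952−0.134) = ln(7.104)/0.8180 = 1.961/0.8180 = 2.40 min.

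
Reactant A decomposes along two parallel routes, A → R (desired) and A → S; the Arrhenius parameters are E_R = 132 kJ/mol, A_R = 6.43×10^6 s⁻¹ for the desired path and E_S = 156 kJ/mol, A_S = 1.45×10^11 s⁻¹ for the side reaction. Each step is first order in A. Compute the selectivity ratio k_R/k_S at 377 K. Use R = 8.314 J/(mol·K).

k_R/k_S = (A_R/A_S)·exp[−(E_R−E_S)/(RT)] = (A_R/A_S)·exp[(E_S−E_R)/(RT)].
(E_S−E_R)/(RT) = (156−132)×10³/(8.314×377) = 24000/3134 = 7.657.
k_R/k_S = (6.43×10^6/1.45×10^11)·exp(7.657) = 4.434×10^-5 × 2115 = 0.0938.

0.0938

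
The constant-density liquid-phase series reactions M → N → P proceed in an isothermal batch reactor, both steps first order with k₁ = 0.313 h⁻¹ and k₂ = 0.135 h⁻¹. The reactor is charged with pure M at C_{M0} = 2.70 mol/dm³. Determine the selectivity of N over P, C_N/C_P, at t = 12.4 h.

The intermediate concentration in a first-order A→B→C sequence is C_N = k₁C_{M0}(e^(−k₁t) − e^(−k₂t))/(k₂−k₁).
e^(−k₁t) = e^(−0.313×12.4) = e^(−3.881) = 0.02063; e^(−k₂t) = e^(−1.674) = 0.1875.
C_N = 0.313×2.70/(0.135−0.313) × (0.02063−0.1875) = (-4.748)×(-0.1669) = 0.7923 mol/dm³.
C_M = C_{M0}e^(−k₁t) = 0.05569 mol/dm³, so C_P = C_{M0}−C_M−C_N = 1.852 mol/dm³; C_N/C_P = 0.428.

0.428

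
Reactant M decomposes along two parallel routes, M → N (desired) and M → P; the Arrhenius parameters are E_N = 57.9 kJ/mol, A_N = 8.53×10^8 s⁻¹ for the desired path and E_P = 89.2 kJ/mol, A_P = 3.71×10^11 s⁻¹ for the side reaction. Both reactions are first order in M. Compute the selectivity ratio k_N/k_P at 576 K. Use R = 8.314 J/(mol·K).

1.59

With equal orders, S_{N/P} = k_N/k_P = (A_N/A_P)·exp[(E_P−E_N)/(RT)].
(E_P−E_N)/(RT) = (89.2−57.9)×10³/(8.314×576) = 31300/4789 = 6.536.
k_N/k_P = (8.53×10^8/3.71×10^11)·exp(6.536) = 0.002299 × 689.5 = 1.59.
Since E_N < E_P, lowering the temperature improves selectivity toward N.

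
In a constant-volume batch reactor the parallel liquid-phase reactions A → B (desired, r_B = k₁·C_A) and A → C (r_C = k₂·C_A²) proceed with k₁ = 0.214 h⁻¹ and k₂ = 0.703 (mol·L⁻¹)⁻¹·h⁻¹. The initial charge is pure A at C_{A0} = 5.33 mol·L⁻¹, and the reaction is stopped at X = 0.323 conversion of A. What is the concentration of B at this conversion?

0.111 mol·L⁻¹

C_A = C_{A0}(1−X) = 3.608 mol·L⁻¹.
Along a PFR/batch, dC_B/dC_A = −r_B/(r_B+r_C) = −k₁/(k₁+k₂·C_A).
Integrating from C_{A0} to C_A: C_B = (0.214/0.703)·ln[(0.214+0.703·5.33)/(0.214+0.703·3.61)] = 0.3044·ln(3.961/2.751) = 0.1110 mol·L⁻¹.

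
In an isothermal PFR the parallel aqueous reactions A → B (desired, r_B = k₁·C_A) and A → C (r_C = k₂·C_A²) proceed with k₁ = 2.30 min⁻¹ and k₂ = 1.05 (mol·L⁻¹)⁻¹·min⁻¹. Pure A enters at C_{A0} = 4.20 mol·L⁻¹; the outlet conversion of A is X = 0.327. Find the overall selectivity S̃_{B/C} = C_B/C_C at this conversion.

0.628

C_A = C_{A0}(1−X) = 2.827 mol·L⁻¹.
Along a PFR/batch, dC_B/dC_A = −r_B/(r_B+r_C) = −k₁/(k₁+k₂·C_A).
Integrating from C_{A0} to C_A: C_B = (2.30/1.05)·ln[(2.30+1.05·4.20)/(2.30+1.05·2.83)] = 2.190·ln(6.710/5.268) = 0.5300 mol·L⁻¹.
C_C = (C_{A0}−C_A)−C_B = 0.8434 mol·L⁻¹; S̃_{B/C} = 0.5300/0.8434 = 0.628.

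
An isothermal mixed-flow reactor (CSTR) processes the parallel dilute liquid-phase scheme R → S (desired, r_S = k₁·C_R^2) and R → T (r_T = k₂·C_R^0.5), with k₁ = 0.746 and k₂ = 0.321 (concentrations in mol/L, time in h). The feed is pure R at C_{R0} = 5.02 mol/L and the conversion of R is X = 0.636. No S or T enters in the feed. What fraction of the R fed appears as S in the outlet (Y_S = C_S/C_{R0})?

Exit C_R = C_{R0}(1−X) = 5.02×0.364 = 1.827 mol/L.
In a CSTR the entire volume is at exit conditions, so r_S = 0.746×1.827^2 = 2.491 and r_T = 0.321×1.827^0.5 = 0.4339.
Fraction of consumed R going to S: r_S/(r_S+r_T) = 0.8516.
C_S = 0.8516·C_{R0}·X = 0.8516×5.02×0.636 = 2.72 mol/L; Y_S = C_S/C_{R0} = 0.542.

0.542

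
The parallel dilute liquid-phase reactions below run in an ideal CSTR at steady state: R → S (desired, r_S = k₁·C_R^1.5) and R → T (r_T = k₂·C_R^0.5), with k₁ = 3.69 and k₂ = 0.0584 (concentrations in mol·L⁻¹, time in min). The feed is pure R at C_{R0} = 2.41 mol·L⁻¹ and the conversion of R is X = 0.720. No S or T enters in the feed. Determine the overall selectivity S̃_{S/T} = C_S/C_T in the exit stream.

Exit C_R = C_{R0}(1−X) = 2.41×0.280 = 0.6748 mol·L⁻¹.
A CSTR operates uniformly at the exit composition, giving r_S = 2.045 and r_T = 0.04797 (each k·C_R^n at C_R = 0.6748).
Overall selectivity = C_S/C_T = r_Sτ/(r_Tτ) = r_S/r_T = 42.6.

42.6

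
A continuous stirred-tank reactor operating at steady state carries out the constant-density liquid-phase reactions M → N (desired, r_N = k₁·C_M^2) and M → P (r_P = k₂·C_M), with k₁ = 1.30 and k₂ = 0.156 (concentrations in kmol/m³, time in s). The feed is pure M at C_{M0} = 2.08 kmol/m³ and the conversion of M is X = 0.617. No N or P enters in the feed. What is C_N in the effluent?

1.12 kmol/m³

Exit C_M = C_{M0}(1−X) = 2.08×0.383 = 0.7966 kmol/m³.
Rates in a CSTR are evaluated at the outlet concentration: r_N = 1.30×0.7966^2 = 0.8250, r_P = 0.156×0.7966 = 0.1243.
Fraction of consumed M going to N: r_N/(r_N+r_P) = 0.8691.
C_N = 0.8691·C_{M0}·X = 0.8691×2.08×0.617 = 1.12 kmol/m³.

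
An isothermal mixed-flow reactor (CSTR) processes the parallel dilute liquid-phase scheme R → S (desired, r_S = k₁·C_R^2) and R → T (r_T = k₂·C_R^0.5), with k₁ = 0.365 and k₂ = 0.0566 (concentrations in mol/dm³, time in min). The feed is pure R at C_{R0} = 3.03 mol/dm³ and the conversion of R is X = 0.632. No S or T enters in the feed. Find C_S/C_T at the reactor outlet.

7.59

Exit C_R = C_{R0}(1−X) = 3.03×0.368 = 1.115 mol/dm³.
In a CSTR the entire volume is at exit conditions, so r_S = 0.365×1.115^2 = 0.4538 and r_T = 0.0566×1.115^0.5 = 0.05977.
Overall selectivity = C_S/C_T = r_Sτ/(r_Tτ) = r_S/r_T = 7.59.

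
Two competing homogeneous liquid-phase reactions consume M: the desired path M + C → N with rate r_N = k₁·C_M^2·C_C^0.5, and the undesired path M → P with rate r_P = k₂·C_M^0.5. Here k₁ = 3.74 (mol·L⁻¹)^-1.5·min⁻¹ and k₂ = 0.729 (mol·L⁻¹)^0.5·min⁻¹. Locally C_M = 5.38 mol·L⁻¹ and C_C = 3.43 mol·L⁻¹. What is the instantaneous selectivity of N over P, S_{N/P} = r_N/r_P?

119

S_{N/P} = r_N/r_P = (k₁·C_M^2·C_C^0.5)/(k₂·C_M^0.5) = (k₁/k₂)·C_M^1.5·C_C^0.5.
= (3.74×5.380^2×3.430^0.5) / (0.729×5.380^0.5) = 200.5/1.691 = 119.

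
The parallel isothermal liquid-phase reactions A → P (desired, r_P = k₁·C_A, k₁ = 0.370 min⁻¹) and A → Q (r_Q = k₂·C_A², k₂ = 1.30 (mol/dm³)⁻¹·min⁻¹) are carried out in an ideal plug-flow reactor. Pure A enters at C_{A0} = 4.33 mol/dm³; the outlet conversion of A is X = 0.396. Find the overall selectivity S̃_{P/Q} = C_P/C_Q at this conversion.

0.0836

C_A = C_{A0}(1−X) = 2.615 mol/dm³.
Along a PFR/batch, dC_P/dC_A = −r_P/(r_P+r_Q) = −k₁/(k₁+k₂·C_A).
Integrating from C_{A0} to C_A: C_P = (0.370/1.30)·ln[(0.370+1.30·4.33)/(0.370+1.30·2.62)] = 0.2846·ln(5.999/3.770) = 0.1322 mol/dm³.
C_Q = (C_{A0}−C_A)−C_P = 1.582 mol/dm³; S̃_{P/Q} = 0.1322/1.582 = 0.0836.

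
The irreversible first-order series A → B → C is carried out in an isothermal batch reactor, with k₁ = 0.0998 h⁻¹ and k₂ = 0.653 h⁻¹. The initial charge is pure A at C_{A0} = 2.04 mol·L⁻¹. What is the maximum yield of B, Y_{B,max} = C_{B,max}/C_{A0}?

At the optimum, C_{B,max}/C_{A0} = (k₁/k₂)^[k₂/(k₂−k₁)].
= (0.0998/0.653)^(0.653/(0.653−0.0998)) = (0.1528)^(1.180) = 0.1089.

0.109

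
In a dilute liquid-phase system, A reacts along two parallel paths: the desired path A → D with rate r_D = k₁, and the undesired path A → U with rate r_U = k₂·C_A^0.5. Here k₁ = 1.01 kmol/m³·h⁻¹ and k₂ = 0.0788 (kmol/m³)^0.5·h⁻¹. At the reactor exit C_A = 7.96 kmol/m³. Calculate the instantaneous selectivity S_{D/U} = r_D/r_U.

S_{D/U} = r_D/r_U = (k₁)/(k₂·C_A^0.5) = (k₁/k₂)·C_A^-0.5.
= (1.01) / (0.0788×7.960^0.5) = 1.010/0.2223 = 4.54.

4.54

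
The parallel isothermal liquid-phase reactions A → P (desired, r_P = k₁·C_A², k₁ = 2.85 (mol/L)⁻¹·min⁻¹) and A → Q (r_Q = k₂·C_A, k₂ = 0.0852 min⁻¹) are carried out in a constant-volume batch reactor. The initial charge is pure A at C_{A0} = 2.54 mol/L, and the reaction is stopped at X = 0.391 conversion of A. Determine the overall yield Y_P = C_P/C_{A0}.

0.385

C_A = C_{A0}(1−X) = 1.547 mol/L.
Along a PFR/batch, dC_Q/dC_A = −r_Q/(r_P+r_Q) = −k₂/(k₂+k₁·C_A).
Integrating from C_{A0} to C_A: C_Q = (0.0852/2.85)·ln[(0.0852+2.85·2.54)/(0.0852+2.85·1.55)] = 0.02989·ln(7.324/4.494) = 0.01460 mol/L.
Then C_P = (C_{A0}−C_A) − C_Q = 0.9931 − 0.01460 = 0.9785 mol/L.
Y_P = C_P/C_{A0} = 0.9785/2.54 = 0.385.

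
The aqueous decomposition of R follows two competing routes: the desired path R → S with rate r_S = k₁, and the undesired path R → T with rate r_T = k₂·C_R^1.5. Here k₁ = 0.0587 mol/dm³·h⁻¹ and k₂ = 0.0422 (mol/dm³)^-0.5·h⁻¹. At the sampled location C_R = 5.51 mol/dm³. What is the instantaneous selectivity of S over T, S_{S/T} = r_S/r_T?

0.108

S_{S/T} = r_S/r_T = (k₁)/(k₂·C_R^1.5) = (k₁/k₂)·C_R^-1.5.
= (0.0587) / (0.0422×5.510^1.5) = 0.05870/0.5458 = 0.108.
The undesired path is higher order in R, so low C_R (CSTR or dilute feed) favours S.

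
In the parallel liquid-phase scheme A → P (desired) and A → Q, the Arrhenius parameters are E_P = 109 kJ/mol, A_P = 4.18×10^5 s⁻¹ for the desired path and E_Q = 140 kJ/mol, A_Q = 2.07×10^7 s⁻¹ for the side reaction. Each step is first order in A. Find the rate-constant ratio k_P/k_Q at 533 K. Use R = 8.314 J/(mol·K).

Since both paths have the same order in A, the concentration cancels and S_{P/Q} = k_P/k_Q = (A_P/A_Q)·exp[(E_Q−E_P)/(RT)].
(E_Q−E_P)/(RT) = (140−109)×10³/(8.314×533) = 31000/4431 = 6.996.
k_P/k_Q = (4.18×10^5/2.07×10^7)·exp(6.996) = 0.02019 × 1092 = 22.0.
Since E_P < E_Q, lowering the temperature improves selectivity toward P.

22.0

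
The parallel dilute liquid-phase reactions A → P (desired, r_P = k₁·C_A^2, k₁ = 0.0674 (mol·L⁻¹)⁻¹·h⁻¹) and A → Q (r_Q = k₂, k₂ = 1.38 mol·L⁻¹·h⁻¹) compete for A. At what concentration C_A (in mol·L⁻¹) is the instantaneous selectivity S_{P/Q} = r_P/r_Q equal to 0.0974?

S_{P/Q} = (k₁/k₂)·C_A^2 ⇒ C_A = (S·k₂/k₁)^(0.5).
= (0.0974×1.38/0.0674)^(0.5) = (1.994)^(0.5) = 1.41 mol·L⁻¹.

1.41 mol·L⁻¹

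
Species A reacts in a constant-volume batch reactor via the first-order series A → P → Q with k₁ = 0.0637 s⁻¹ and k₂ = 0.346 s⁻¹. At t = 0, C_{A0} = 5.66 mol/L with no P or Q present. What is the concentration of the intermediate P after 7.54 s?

For first-order series with pure A initially, C_P(t) = k₁C_{A0}/(k₂−k₁)·(e^(−k₁t) − e^(−k₂t)).
e^(−k₁t) = e^(−0.0637×7.54) = e^(−0.4803) = 0.6186; e^(−k₂t) = e^(−2.609) = 0.07362.
C_P = 0.0637×5.66/(0.346−0.0637) × (0.6186−0.07362) = 1.277×0.5450 = 0.6960 mol/L.

0.696 mol/L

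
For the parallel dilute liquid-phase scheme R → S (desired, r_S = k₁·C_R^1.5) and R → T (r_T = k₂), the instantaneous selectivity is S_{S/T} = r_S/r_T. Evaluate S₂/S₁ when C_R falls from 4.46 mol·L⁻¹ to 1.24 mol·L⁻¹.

S_{S/T} = (k₁/k₂)·C_R^1.5, so S₂/S₁ = (C_{R,2}/C_{R,1})^1.5.
= (1.24/4.46)^1.5 = (0.2780)^1.5 = 0.147.
Selectivity toward S falls as C_R falls — high-concentration operation is favoured.

0.147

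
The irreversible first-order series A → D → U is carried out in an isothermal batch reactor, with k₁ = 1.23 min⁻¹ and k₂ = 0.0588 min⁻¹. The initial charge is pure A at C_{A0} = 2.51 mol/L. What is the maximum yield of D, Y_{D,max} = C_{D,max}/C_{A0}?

0.858

At the optimum, C_{D,max}/C_{A0} = (k₁/k₂)^[k₂/(k₂−k₁)].
= (1.23/0.0588)^(0.0588/(0.0588−1.23)) = (20.92)^(-0.05020) = 0.8584.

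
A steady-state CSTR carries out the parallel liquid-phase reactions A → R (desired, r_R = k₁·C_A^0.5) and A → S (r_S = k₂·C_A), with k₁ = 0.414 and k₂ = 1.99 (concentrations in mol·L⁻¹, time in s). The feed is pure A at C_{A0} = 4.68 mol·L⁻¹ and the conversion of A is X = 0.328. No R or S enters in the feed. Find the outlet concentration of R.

Exit C_A = C_{A0}(1−X) = 4.68×0.672 = 3.145 mol·L⁻¹.
In a CSTR the entire volume is at exit conditions, so r_R = 0.414×3.145^0.5 = 0.7342 and r_S = 1.99×3.145 = 6.258.
Fraction of consumed A going to R: r_R/(r_R+r_S) = 0.1050.
C_R = 0.1050·C_{A0}·X = 0.1050×4.68×0.328 = 0.161 mol·L⁻¹.

0.161 mol·L⁻¹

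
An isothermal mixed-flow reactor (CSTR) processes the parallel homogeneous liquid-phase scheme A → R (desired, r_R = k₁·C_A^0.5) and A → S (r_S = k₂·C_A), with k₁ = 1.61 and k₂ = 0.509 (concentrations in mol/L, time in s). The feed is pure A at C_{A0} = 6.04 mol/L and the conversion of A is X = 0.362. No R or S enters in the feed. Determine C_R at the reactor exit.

Exit C_A = C_{A0}(1−X) = 6.04×0.638 = 3.854 mol/L.
In a CSTR the entire volume is at exit conditions, so r_R = 1.61×3.854^0.5 = 3.160 and r_S = 0.509×3.854 = 1.961.
Fraction of consumed A going to R: r_R/(r_R+r_S) = 0.6171.
C_R = 0.6171·C_{A0}·X = 0.6171×6.04×0.362 = 1.35 mol/L.

1.35 mol/L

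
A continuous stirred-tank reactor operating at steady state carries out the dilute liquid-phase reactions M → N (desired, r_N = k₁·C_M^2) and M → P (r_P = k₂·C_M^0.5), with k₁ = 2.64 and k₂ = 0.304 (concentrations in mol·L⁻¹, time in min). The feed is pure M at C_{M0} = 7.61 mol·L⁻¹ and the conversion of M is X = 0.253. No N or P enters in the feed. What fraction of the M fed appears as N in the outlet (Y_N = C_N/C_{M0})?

0.251

Exit C_M = C_{M0}(1−X) = 7.61×0.747 = 5.685 mol·L⁻¹.
A CSTR operates uniformly at the exit composition, giving r_N = 85.31 and r_P = 0.7248 (each k·C_M^n at C_M = 5.685).
Fraction of consumed M going to N: r_N/(r_N+r_P) = 0.9916.
C_N = 0.9916·C_{M0}·X = 0.9916×7.61×0.253 = 1.91 mol·L⁻¹; Y_N = C_N/C_{M0} = 0.251.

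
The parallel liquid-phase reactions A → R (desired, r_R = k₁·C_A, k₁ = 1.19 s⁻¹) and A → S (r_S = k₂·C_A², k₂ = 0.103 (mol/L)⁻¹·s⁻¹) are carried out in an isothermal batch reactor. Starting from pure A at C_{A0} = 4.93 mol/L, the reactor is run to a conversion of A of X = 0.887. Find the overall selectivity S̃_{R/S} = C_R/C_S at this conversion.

C_A = C_{A0}(1−X) = 0.5571 mol/L.
Along a PFR/batch, dC_R/dC_A = −r_R/(r_R+r_S) = −k₁/(k₁+k₂·C_A).
Integrating from C_{A0} to C_A: C_R = (1.19/0.103)·ln[(1.19+0.103·4.93)/(1.19+0.103·0.557)] = 11.55·ln(1.698/1.247) = 3.562 mol/L.
C_S = (C_{A0}−C_A)−C_R = 0.8112 mol/L; S̃_{R/S} = 3.562/0.8112 = 4.39.

4.39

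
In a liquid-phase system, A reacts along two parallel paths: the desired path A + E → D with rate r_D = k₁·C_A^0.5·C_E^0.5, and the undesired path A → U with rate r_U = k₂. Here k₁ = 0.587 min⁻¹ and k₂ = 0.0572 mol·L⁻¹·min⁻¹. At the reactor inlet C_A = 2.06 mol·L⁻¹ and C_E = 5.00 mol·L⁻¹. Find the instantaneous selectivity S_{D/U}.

S_{D/U} = r_D/r_U = (k₁·C_A^0.5·C_E^0.5)/(k₂) = (k₁/k₂)·C_A^0.5·C_E^0.5.
= (0.587×2.060^0.5×5.000^0.5) / (0.0572) = 1.884/0.05720 = 32.9.
Since the desired path is higher order in A, keeping C_A high (PFR or concentrated feed) favours D.

32.9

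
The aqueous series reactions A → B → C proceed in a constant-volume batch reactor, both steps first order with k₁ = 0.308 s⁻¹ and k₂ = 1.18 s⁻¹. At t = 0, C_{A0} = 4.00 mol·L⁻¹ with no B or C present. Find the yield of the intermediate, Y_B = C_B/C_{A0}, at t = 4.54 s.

The intermediate concentration in a first-order A→B→C sequence is C_B = k₁C_{A0}(e^(−k₁t) − e^(−k₂t))/(k₂−k₁).
e^(−k₁t) = e^(−0.308×4.54) = e^(−1.398) = 0.2470; e^(−k₂t) = e^(−5.357) = 0.004714.
C_B = 0.308×4.00/(1.18−0.308) × (0.2470−0.004714) = 1.413×0.2423 = 0.3423 mol·L⁻¹.
Y_B = C_B/C_{A0} = 0.3423/4.00 = 0.0856.

0.0856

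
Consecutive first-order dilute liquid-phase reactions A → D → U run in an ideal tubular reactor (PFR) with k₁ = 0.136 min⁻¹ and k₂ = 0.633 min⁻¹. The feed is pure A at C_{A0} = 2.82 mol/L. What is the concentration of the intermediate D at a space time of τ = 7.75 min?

0.263 mol/L

For first-order series with pure A initially, C_D(τ) = k₁C_{A0}/(k₂−k₁)·(e^(−k₁τ) − e^(−k₂τ)).
e^(−k₁τ) = e^(−0.136×7.75) = e^(−1.054) = 0.3485; e^(−k₂τ) = e^(−4.906) = 0.007404.
C_D = 0.136×2.82/(0.633−0.136) × (0.3485−0.007404) = 0.7717×0.3411 = 0.2632 mol/L.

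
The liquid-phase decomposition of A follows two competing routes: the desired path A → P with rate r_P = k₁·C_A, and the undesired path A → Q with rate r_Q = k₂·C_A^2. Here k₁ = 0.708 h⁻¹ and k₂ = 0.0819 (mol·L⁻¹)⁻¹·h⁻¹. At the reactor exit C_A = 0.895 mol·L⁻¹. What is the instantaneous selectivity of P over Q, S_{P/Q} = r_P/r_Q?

9.66

S_{P/Q} = r_P/r_Q = (k₁·C_A)/(k₂·C_A^2) = (k₁/k₂)·C_A⁻¹.
= (0.708×0.8950) / (0.0819×0.8950^2) = 0.6337/0.06560 = 9.66.
The undesired path is higher order in A, so low C_A (CSTR or dilute feed) favours P.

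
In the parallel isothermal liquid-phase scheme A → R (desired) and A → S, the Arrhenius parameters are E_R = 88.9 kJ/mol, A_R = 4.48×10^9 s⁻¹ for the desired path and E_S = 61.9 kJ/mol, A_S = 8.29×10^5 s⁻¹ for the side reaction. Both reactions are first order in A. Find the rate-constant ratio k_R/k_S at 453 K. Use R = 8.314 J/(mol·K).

Since both paths have the same order in A, the concentration cancels and S_{R/S} = k_R/k_S = (A_R/A_S)·exp[(E_S−E_R)/(RT)].
(E_S−E_R)/(RT) = (61.9−88.9)×10³/(8.314×453) = -27000/3766 = -7.169.
k_R/k_S = (4.48×10^9/8.29×10^5)·exp(-7.169) = 5404 × 7.701×10^-4 = 4.16.

4.16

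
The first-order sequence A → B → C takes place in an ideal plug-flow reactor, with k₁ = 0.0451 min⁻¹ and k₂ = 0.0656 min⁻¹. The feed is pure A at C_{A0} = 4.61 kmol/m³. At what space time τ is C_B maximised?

18.3 min

The intermediate peaks when r₁ = r₂, i.e. k₁e^(−k₁τ) = k₂e^(−k₂τ), giving τ_opt = ln(k₂/k₁)/(k₂−k₁).
= ln(0.0656/0.0451)/(0.0656−0.0451) = ln(1.455)/0.02050 = 0.3747/0.02050 = 18.3 min.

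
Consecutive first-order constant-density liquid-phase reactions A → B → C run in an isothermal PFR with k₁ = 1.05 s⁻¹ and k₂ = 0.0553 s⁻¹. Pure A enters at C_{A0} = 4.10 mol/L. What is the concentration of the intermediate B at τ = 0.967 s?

The intermediate concentration in a first-order A→B→C sequence is C_B = k₁C_{A0}(e^(−k₁τ) − e^(−k₂τ))/(k₂−k₁).
e^(−k₁τ) = e^(−1.05×0.967) = e^(−1.015) = 0.3623; e^(−k₂τ) = e^(−0.05348) = 0.9479.
C_B = 1.05×4.10/(0.0553−1.05) × (0.3623−0.9479) = (-4.328)×(-0.5857) = 2.535 mol/L.

2.53 mol/L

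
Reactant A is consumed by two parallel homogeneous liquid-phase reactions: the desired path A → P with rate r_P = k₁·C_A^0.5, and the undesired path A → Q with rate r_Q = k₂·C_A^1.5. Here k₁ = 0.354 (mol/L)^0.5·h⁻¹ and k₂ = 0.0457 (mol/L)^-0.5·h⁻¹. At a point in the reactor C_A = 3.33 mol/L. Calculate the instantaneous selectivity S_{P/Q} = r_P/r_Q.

2.33

S_{P/Q} = r_P/r_Q = (k₁·C_A^0.5)/(k₂·C_A^1.5) = (k₁/k₂)·C_A⁻¹.
= (0.354×3.330^0.5) / (0.0457×3.330^1.5) = 0.6460/0.2777 = 2.33.
The undesired path is higher order in A, so low C_A (CSTR or dilute feed) favours P.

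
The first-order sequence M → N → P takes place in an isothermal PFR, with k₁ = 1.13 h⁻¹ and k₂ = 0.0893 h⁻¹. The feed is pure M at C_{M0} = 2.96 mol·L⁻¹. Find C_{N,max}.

At the optimum, C_{N,max}/C_{M0} = (k₁/k₂)^[k₂/(k₂−k₁)].
= (1.13/0.0893)^(0.0893/(0.0893−1.13)) = (12.65)^(-0.08581) = 0.8043.
C_{N,max} = 0.8043×2.96 = 2.38 mol·L⁻¹.

2.38 mol·L⁻¹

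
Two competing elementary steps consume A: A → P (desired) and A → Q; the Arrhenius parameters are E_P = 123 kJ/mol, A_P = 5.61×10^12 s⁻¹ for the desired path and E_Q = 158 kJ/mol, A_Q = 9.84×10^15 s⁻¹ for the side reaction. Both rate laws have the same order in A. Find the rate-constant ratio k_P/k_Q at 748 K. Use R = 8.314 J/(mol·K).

0.159

With equal orders, S_{P/Q} = k_P/k_Q = (A_P/A_Q)·exp[(E_Q−E_P)/(RT)].
(E_Q−E_P)/(RT) = (158−123)×10³/(8.314×748) = 35000/6219 = 5.628.
k_P/k_Q = (5.61×10^12/9.84×10^15)·exp(5.628) = 5.701×10^-4 × 278.1 = 0.159.
Since E_P < E_Q, lowering the temperature improves selectivity toward P.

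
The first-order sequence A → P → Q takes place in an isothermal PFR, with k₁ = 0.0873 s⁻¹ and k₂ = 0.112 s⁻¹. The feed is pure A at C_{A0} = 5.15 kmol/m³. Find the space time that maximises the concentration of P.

For first-order series the maximum of C_P occurs at τ_opt = ln(k₂/k₁)/(k₂−k₁).
= ln(0.112/0.0873)/(0.112−0.0873) = ln(1.283)/0.02470 = 0.2491/0.02470 = 10.1 s.

10.1 s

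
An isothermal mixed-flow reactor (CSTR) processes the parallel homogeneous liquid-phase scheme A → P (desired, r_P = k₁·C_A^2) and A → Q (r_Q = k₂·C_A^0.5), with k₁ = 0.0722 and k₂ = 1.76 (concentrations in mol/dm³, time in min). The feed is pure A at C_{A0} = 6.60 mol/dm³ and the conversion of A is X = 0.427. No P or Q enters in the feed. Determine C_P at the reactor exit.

Exit C_A = C_{A0}(1−X) = 6.60×0.573 = 3.782 mol/dm³.
In a CSTR the entire volume is at exit conditions, so r_P = 0.0722×3.782^2 = 1.033 and r_Q = 1.76×3.782^0.5 = 3.423.
Fraction of consumed A going to P: r_P/(r_P+r_Q) = 0.2318.
C_P = 0.2318·C_{A0}·X = 0.2318×6.60×0.427 = 0.653 mol/dm³.

0.653 mol/dm³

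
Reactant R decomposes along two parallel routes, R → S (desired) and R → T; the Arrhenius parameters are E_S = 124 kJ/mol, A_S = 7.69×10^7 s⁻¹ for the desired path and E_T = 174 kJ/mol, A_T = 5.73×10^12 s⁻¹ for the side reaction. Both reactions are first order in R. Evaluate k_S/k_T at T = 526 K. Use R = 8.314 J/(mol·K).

k_S/k_T = (A_S/A_T)·exp[−(E_S−E_T)/(RT)] = (A_S/A_T)·exp[(E_T−E_S)/(RT)].
(E_T−E_S)/(RT) = (174−124)×10³/(8.314×526) = 50000/4373 = 11.43.
k_S/k_T = (7.69×10^7/5.73×10^12)·exp(11.43) = 1.342×10^-5 × 92353 = 1.24.

1.24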